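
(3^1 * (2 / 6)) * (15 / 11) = 15 / 11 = 1.36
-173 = -173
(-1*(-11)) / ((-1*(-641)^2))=-11 / 410881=-0.00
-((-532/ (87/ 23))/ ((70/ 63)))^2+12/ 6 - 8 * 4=-16052.32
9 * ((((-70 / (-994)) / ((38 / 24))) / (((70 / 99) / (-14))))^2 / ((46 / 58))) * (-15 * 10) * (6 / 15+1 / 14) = -182338588080 / 292987961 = -622.34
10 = 10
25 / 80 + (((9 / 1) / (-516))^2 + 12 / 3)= 63795 / 14792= 4.31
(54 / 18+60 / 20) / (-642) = -1 / 107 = -0.01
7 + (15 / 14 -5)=43 / 14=3.07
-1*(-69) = 69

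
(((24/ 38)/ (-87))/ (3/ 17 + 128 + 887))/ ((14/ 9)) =-153/ 33282053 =-0.00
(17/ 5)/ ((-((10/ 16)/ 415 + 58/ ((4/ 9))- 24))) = -11288/ 353585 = -0.03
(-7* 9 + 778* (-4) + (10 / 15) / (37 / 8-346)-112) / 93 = -26930407 / 761949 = -35.34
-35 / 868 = -5 / 124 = -0.04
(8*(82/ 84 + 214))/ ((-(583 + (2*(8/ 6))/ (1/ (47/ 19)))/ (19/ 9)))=-13037876/ 2117241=-6.16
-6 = -6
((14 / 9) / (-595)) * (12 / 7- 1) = -2 / 1071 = -0.00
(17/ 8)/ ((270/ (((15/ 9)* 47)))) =799/ 1296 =0.62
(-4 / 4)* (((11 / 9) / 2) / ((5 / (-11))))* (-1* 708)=-14278 / 15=-951.87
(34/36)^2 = 289/324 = 0.89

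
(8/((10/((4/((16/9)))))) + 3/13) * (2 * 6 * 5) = 121.85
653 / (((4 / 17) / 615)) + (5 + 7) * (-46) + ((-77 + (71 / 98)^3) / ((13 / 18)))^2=380354496155111349 / 221460595216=1717481.59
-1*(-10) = 10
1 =1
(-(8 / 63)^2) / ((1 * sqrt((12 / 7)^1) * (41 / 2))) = -64 * sqrt(21) / 488187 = -0.00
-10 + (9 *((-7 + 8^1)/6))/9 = -59/6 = -9.83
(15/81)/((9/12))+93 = 7553/81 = 93.25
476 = 476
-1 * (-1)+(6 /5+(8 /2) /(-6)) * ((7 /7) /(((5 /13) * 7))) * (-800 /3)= -3265 /63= -51.83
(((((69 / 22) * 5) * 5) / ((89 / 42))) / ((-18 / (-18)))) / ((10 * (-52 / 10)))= -36225 / 50908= -0.71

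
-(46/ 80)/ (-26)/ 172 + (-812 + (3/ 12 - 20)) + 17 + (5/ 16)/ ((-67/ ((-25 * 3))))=-9760552119/ 11984960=-814.40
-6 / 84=-1 / 14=-0.07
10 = 10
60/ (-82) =-30/ 41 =-0.73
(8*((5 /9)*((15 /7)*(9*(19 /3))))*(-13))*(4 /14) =-98800 /49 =-2016.33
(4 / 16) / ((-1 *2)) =-1 / 8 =-0.12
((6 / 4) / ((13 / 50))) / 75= 1 / 13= 0.08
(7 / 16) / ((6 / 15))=35 / 32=1.09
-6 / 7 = -0.86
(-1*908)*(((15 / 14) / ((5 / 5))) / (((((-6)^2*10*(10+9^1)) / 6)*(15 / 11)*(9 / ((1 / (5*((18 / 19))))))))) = -2497 / 170100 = -0.01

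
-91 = -91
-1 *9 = -9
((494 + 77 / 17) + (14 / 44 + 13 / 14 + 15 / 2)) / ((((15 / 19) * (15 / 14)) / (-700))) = -78502452 / 187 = -419799.21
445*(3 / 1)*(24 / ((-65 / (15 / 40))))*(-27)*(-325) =-1622025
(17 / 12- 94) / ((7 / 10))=-5555 / 42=-132.26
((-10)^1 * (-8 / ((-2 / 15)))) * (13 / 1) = -7800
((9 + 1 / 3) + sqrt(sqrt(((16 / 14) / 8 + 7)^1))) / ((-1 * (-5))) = 2^(1 / 4) * sqrt(5) * 7^(3 / 4) / 35 + 28 / 15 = 2.19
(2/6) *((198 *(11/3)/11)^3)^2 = 27551316672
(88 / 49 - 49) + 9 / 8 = -18063 / 392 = -46.08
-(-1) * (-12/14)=-6/7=-0.86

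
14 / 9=1.56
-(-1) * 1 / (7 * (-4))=-0.04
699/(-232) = -699/232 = -3.01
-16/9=-1.78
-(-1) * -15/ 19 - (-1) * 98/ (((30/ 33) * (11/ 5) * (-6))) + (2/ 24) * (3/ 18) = -12233/ 1368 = -8.94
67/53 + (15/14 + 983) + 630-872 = 551555/742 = 743.34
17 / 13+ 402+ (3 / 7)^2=257024 / 637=403.49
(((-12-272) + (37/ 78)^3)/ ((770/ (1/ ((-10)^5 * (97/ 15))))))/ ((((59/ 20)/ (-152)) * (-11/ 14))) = 46540367/ 1244769669000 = 0.00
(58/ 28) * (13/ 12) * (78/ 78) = 2.24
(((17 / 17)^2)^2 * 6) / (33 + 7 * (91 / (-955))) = 2865 / 15439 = 0.19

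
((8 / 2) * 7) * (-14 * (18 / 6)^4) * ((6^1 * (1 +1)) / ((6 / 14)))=-889056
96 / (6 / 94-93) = -94 / 91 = -1.03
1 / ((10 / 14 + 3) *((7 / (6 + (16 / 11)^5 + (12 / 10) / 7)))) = 0.49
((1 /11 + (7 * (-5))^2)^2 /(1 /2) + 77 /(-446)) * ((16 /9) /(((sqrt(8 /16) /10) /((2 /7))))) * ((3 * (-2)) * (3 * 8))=-414693090496000 * sqrt(2) /188881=-3104942227.13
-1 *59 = -59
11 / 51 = 0.22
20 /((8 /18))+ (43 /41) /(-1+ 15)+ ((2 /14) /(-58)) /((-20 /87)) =517583 /11480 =45.09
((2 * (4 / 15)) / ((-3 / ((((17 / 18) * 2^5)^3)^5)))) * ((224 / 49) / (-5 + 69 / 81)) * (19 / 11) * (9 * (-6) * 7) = -2006490647551755593143321465141847916544 / 978618343906665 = -2050330100641484759544518.00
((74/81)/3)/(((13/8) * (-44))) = -148/34749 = -0.00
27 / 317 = 0.09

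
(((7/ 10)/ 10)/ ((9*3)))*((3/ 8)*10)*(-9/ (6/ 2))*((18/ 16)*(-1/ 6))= 7/ 1280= 0.01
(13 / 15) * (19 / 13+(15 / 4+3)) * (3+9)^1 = 427 / 5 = 85.40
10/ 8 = 1.25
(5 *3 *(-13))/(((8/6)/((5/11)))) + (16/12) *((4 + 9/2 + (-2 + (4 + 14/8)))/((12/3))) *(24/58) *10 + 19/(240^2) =-911009939/18374400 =-49.58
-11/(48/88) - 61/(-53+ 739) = -20843/1029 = -20.26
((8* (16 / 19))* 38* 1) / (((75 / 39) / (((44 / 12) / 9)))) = 36608 / 675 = 54.23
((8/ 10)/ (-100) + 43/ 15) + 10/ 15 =1322/ 375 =3.53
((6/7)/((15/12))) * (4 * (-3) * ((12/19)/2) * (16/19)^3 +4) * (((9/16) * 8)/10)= 12224088/22806175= 0.54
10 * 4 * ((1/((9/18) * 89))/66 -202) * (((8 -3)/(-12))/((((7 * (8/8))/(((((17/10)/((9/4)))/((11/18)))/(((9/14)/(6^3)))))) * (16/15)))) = 2017128200/10769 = 187308.78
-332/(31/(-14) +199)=-4648/2755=-1.69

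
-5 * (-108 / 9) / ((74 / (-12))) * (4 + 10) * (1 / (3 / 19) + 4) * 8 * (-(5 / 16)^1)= 130200 / 37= 3518.92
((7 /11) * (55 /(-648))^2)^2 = 3705625 /176319369216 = 0.00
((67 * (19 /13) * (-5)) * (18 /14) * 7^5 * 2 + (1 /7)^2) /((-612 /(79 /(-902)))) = -1064844627443 /351639288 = -3028.23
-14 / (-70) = 1 / 5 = 0.20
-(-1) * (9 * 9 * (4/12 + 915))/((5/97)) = 7191774/5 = 1438354.80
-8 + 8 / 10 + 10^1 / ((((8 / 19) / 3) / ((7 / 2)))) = 9687 / 40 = 242.18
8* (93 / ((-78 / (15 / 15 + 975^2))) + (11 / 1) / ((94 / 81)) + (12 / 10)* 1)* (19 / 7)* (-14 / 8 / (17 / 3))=394738974291 / 51935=7600634.91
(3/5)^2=9/25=0.36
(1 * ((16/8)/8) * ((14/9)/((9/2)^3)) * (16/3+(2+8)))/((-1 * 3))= -1288/59049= -0.02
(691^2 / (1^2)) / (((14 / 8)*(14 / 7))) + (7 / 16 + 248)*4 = 137416.89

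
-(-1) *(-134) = -134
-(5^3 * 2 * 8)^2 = -4000000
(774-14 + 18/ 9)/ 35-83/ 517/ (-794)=312802381/ 14367430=21.77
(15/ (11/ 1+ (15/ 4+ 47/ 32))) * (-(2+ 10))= -1920/ 173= -11.10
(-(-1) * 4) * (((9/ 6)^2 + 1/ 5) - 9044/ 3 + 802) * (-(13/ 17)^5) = 49238278609/ 21297855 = 2311.89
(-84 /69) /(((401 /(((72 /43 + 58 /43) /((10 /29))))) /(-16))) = 168896 /396589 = 0.43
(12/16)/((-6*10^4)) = -1/80000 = -0.00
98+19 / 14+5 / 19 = 26499 / 266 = 99.62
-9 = -9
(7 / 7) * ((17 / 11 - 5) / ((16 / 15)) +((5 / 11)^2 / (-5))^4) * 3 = -16661516205 / 1714871048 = -9.72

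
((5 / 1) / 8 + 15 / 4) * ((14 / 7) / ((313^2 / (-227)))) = -7945 / 391876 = -0.02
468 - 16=452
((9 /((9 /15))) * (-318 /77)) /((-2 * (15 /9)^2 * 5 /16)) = 68688 /1925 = 35.68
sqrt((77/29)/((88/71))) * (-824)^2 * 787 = 133588528 * sqrt(28826)/29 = 782101930.13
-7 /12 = -0.58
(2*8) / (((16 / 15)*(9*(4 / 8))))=10 / 3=3.33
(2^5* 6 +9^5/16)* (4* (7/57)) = 144949/76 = 1907.22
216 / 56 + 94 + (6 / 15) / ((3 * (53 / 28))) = 544967 / 5565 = 97.93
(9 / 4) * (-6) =-27 / 2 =-13.50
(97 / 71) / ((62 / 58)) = 2813 / 2201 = 1.28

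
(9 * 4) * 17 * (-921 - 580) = -918612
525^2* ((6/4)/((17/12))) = 4961250/17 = 291838.24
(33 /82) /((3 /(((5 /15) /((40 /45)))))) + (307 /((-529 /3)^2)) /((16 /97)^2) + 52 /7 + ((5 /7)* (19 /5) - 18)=-153051161915 /20560477952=-7.44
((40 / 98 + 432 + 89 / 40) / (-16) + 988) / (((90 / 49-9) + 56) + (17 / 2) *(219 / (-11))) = -331449789 / 41529920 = -7.98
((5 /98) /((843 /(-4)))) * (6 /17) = -20 /234073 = -0.00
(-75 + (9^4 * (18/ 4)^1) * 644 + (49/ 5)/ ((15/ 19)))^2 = 2033557727733166336/ 5625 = 361521373819229.57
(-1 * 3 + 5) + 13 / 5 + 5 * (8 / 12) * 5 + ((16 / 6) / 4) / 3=967 / 45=21.49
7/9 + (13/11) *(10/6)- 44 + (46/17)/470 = -16313303/395505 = -41.25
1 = 1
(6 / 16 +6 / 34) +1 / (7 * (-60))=7841 / 14280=0.55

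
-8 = -8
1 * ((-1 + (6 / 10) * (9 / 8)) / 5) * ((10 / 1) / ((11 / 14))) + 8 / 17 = -667 / 1870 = -0.36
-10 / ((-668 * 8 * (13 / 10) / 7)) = 175 / 17368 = 0.01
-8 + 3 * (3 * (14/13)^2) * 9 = 14524/169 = 85.94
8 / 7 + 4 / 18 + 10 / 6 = 191 / 63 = 3.03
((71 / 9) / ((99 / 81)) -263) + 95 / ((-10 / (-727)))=146299 / 22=6649.95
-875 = -875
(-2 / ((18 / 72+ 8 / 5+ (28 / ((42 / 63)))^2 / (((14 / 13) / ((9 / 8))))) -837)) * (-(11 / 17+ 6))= 565 / 42823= 0.01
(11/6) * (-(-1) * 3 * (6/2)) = 33/2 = 16.50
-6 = -6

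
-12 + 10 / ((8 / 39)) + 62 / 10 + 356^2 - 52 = 2534539 / 20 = 126726.95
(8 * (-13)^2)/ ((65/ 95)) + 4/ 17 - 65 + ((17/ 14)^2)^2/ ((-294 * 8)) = 2935704430255/ 1536025344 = 1911.23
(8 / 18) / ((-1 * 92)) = -1 / 207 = -0.00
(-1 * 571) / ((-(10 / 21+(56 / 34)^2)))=3465399 / 19354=179.05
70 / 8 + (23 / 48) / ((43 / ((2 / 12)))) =108383 / 12384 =8.75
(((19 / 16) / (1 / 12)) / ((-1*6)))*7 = -133 / 8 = -16.62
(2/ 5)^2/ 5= 4/ 125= 0.03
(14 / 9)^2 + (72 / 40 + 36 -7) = 33.22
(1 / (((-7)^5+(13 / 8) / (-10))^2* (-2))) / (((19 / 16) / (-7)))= 358400 / 34349654494251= 0.00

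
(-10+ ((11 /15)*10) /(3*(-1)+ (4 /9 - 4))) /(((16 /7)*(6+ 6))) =-287 /708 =-0.41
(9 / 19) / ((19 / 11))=99 / 361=0.27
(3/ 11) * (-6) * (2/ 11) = -36/ 121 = -0.30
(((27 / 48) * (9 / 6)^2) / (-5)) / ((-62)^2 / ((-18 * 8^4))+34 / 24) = -23328 / 125755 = -0.19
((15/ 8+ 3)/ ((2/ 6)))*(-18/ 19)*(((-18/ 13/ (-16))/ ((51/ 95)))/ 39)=-405/ 7072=-0.06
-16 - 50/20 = -37/2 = -18.50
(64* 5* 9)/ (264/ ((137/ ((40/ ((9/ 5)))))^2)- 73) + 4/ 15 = -21758266804/ 502105485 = -43.33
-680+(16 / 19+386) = -5570 / 19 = -293.16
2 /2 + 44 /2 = 23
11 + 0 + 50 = 61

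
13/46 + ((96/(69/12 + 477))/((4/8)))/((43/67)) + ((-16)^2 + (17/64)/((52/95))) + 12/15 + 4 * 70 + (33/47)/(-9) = 2411136075066353/4480752956160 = 538.11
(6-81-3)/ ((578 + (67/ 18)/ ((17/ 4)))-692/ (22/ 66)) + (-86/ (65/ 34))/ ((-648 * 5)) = 1530323/ 23192325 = 0.07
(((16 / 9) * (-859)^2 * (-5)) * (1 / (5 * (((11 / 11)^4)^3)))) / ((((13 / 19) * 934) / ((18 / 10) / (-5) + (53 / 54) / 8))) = 35932591057 / 73762650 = 487.14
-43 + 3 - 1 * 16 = -56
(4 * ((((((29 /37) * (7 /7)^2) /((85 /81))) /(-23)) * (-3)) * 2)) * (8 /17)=451008 /1229695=0.37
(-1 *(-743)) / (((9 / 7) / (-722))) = -3755122 / 9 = -417235.78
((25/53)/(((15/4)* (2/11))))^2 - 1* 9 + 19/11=-6.79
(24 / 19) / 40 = 3 / 95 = 0.03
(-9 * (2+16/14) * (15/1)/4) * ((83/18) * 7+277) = -918555/28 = -32805.54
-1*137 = -137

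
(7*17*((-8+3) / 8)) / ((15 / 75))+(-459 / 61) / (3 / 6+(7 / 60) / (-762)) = -4315132015 / 11152264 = -386.93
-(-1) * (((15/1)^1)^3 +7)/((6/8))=13528/3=4509.33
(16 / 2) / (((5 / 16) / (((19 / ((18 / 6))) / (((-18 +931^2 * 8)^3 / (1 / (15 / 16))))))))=4864 / 9376854904144410271875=0.00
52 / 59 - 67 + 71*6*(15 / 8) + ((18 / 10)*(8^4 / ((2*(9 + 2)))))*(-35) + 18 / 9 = -28542561 / 2596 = -10994.82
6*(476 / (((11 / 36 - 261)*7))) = -14688 / 9385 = -1.57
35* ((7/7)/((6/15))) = 175/2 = 87.50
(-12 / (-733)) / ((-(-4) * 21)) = 1 / 5131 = 0.00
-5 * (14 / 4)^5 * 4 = -84035 / 8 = -10504.38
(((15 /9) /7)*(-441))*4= -420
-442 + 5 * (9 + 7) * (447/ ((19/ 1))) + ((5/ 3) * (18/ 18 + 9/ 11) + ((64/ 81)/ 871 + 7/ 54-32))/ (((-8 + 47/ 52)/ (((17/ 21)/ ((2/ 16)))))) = 12888773227546/ 8789249007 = 1466.42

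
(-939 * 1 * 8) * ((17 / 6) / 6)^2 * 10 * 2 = -904570 / 27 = -33502.59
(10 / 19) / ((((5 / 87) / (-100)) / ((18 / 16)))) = -19575 / 19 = -1030.26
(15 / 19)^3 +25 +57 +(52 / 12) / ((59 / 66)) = 35344641 / 404681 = 87.34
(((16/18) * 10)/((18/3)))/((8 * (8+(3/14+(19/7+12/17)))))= 1190/74763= 0.02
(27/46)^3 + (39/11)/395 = 89318739/422924920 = 0.21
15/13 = 1.15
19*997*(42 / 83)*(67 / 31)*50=2665280100 / 2573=1035864.79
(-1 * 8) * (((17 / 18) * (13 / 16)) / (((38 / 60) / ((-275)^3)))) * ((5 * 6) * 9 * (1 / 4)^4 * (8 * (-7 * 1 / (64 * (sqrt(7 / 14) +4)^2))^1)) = -238882784765625 / 18697216 +7238872265625 * sqrt(2) / 2337152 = -8396132.03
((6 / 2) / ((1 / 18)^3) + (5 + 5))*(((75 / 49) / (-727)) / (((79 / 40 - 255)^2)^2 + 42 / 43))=-144529536000000 / 16072840908138266088109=-0.00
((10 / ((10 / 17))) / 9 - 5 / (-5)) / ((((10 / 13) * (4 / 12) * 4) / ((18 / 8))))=507 / 80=6.34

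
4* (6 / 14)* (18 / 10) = 108 / 35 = 3.09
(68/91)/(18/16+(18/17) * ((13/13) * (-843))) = -9248/11032749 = -0.00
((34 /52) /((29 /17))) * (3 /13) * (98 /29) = 42483 /142129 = 0.30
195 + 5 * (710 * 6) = 21495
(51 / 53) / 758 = 51 / 40174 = 0.00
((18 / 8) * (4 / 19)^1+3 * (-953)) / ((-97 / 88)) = 2593.30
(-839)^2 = 703921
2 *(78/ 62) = 2.52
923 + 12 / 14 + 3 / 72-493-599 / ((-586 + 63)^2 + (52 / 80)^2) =7920387116879 / 18381177192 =430.90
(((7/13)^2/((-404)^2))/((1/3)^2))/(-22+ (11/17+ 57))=2499/5571867808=0.00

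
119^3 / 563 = 1685159 / 563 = 2993.18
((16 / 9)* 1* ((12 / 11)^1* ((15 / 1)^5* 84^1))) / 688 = 85050000 / 473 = 179809.73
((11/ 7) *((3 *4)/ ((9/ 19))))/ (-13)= -836/ 273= -3.06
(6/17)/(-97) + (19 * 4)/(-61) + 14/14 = -25101/100589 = -0.25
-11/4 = -2.75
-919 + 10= -909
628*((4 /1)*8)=20096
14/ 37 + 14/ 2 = 273/ 37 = 7.38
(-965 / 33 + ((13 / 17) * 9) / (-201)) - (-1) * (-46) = -2829424 / 37587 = -75.28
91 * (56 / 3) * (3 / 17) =5096 / 17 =299.76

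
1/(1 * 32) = 1/32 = 0.03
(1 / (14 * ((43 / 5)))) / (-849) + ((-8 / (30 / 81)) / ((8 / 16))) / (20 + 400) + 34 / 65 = 69799759 / 166106850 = 0.42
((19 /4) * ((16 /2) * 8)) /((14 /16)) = 2432 /7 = 347.43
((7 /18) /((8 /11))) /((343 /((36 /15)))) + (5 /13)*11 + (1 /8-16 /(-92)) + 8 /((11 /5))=157998133 /19339320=8.17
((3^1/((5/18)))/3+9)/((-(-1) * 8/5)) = 63/8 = 7.88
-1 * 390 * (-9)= 3510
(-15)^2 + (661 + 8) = 894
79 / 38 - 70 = -2581 / 38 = -67.92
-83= -83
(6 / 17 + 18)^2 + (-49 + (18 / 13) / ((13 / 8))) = 14099543 / 48841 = 288.68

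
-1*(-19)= 19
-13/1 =-13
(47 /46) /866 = 47 /39836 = 0.00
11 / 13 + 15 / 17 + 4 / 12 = 1367 / 663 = 2.06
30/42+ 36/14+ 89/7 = 16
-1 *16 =-16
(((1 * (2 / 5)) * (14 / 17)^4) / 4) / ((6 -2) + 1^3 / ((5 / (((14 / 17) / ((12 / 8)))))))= 7203 / 643603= 0.01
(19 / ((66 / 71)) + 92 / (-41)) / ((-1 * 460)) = -49237 / 1244760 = -0.04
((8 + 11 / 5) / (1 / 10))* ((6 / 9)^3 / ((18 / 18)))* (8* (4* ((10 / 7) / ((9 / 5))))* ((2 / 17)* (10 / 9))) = 512000 / 5103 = 100.33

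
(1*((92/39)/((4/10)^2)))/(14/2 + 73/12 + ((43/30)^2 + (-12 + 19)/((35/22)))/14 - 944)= -2415000/152408633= -0.02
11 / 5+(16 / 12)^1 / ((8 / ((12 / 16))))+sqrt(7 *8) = 9.81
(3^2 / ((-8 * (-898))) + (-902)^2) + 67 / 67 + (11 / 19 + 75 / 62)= 3442676244125 / 4231376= 813606.79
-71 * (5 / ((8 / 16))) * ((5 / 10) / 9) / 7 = -355 / 63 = -5.63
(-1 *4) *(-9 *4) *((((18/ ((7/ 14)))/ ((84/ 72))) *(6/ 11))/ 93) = 62208/ 2387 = 26.06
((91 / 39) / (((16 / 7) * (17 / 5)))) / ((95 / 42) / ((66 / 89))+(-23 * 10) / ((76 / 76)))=-0.00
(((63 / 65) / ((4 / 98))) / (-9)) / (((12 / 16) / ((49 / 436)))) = -16807 / 42510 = -0.40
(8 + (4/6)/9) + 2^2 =326/27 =12.07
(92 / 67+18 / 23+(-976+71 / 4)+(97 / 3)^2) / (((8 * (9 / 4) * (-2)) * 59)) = -4956791 / 117831024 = -0.04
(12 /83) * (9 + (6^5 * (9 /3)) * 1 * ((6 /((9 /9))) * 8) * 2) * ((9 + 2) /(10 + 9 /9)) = 26873964 /83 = 323782.70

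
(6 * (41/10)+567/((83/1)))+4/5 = 13376/415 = 32.23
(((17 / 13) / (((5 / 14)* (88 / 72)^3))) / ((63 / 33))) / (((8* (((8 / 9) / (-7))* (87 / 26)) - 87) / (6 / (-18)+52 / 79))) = -404838 / 107230255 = -0.00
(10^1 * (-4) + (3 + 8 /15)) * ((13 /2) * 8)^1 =-28444 /15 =-1896.27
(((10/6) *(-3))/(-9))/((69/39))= 0.31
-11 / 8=-1.38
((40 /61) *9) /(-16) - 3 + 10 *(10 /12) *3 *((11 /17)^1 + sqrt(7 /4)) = 26563 /2074 + 25 *sqrt(7) /2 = 45.88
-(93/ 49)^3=-804357/ 117649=-6.84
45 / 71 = 0.63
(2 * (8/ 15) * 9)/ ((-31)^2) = 48/ 4805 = 0.01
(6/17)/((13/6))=36/221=0.16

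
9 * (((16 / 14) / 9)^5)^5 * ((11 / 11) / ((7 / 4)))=151115727451828646838272 / 748805915988239522747489979989694308420426289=0.00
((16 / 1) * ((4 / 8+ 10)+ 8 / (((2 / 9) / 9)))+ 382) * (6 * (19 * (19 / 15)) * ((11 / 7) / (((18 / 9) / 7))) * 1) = 22769714 / 5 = 4553942.80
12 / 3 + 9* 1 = 13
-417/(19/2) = -834/19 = -43.89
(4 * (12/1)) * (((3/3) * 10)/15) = 32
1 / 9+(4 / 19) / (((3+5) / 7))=101 / 342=0.30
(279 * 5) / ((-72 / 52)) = -2015 / 2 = -1007.50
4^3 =64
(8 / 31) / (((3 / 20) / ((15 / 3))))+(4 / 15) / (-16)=5323 / 620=8.59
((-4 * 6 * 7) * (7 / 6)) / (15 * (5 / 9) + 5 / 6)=-1176 / 55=-21.38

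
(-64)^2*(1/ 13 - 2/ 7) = -77824/ 91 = -855.21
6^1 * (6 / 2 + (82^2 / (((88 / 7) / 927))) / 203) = 4680603 / 319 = 14672.74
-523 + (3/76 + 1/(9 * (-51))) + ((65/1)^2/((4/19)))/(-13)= -36047603/17442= -2066.71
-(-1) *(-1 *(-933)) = 933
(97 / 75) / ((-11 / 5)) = -97 / 165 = -0.59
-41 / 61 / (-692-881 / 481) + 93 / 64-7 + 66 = 78765253741 / 1302893632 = 60.45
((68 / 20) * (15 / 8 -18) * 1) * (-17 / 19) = 37281 / 760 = 49.05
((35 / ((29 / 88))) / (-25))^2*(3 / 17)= 3.18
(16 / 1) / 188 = 4 / 47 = 0.09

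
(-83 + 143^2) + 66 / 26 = 264791 / 13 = 20368.54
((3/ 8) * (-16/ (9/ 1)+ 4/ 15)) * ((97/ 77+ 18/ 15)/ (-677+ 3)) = 16099/ 7784700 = 0.00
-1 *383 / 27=-383 / 27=-14.19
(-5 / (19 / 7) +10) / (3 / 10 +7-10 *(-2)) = 1550 / 5187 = 0.30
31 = 31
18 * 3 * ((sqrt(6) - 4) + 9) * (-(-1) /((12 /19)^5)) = 2476099 * sqrt(6) /4608 + 12380495 /4608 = 4002.97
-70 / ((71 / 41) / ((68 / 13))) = -195160 / 923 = -211.44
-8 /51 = -0.16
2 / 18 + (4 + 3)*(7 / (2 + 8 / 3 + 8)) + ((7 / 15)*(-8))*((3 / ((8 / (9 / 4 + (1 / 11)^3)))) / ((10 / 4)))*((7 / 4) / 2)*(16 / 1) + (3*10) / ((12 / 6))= 1.33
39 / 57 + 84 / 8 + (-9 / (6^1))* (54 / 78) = 2506 / 247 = 10.15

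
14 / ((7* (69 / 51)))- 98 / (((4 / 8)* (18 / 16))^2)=-574270 / 1863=-308.25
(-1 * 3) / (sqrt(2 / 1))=-3 * sqrt(2) / 2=-2.12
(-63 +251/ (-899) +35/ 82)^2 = 21467941489201/ 5434343524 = 3950.42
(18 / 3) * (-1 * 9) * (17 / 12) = -153 / 2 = -76.50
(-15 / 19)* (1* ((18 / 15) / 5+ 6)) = -468 / 95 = -4.93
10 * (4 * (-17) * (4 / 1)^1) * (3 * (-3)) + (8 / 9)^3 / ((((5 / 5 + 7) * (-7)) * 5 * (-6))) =1873821632 / 76545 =24480.00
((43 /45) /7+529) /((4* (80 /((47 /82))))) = 3916933 /4132800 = 0.95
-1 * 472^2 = -222784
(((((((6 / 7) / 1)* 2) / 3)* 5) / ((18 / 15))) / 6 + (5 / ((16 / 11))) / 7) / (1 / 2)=895 / 504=1.78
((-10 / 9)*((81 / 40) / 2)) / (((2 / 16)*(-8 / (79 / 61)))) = 1.46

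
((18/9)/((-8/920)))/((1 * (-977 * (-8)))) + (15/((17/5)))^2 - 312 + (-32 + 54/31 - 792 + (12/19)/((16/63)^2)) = -11761493796515/10643578688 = -1105.03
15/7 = 2.14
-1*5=-5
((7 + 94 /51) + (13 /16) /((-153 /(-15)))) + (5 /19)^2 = 882947 /98192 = 8.99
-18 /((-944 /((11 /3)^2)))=121 /472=0.26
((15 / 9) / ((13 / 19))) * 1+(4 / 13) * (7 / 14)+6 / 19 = 2.91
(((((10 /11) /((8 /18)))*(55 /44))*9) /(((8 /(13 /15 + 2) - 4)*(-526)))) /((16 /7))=609525 /38511616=0.02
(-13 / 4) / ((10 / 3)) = -39 / 40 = -0.98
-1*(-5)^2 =-25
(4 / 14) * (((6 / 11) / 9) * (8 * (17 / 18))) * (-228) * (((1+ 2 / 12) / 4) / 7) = -2584 / 2079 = -1.24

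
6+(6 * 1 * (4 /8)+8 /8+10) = 20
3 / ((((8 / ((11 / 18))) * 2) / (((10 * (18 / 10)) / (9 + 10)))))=33 / 304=0.11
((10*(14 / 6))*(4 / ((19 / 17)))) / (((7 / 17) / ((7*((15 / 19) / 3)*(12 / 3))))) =1618400 / 1083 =1494.37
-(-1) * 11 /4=11 /4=2.75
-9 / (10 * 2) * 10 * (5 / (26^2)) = -45 / 1352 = -0.03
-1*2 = -2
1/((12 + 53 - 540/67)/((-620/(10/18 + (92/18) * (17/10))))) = -1.18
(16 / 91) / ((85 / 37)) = 592 / 7735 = 0.08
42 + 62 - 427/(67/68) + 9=-21465/67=-320.37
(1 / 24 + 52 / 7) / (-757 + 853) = 1255 / 16128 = 0.08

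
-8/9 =-0.89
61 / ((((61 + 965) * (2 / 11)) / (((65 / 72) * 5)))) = 218075 / 147744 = 1.48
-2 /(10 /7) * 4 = -28 /5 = -5.60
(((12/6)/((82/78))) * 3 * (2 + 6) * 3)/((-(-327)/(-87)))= -36.44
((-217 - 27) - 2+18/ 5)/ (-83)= 1212/ 415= 2.92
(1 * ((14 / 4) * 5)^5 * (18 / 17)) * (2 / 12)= 157565625 / 544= 289642.69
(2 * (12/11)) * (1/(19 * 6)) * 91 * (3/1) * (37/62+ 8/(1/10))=143598/341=421.11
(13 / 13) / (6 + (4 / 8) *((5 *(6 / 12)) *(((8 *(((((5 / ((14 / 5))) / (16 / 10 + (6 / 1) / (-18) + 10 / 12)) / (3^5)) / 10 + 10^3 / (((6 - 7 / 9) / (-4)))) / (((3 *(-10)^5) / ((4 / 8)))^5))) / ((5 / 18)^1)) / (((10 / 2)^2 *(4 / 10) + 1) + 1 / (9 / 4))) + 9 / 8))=3320166931200000000000000000000000 / 21788595486000000000000000102876433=0.1524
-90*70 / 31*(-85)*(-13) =-6961500 / 31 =-224564.52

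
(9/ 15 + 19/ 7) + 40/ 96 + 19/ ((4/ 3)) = 1888/ 105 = 17.98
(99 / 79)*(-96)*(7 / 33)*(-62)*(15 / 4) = 468720 / 79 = 5933.16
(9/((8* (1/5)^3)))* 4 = 1125/2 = 562.50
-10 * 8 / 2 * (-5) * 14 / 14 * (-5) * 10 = -10000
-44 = -44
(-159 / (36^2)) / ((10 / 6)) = -53 / 720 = -0.07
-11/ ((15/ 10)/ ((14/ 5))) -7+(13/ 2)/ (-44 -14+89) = -25411/ 930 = -27.32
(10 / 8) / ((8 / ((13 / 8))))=65 / 256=0.25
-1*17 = -17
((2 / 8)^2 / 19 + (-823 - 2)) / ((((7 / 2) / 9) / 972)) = -548497413 / 266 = -2062020.35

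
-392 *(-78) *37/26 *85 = 3698520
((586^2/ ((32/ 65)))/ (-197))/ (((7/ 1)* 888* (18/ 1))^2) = -0.00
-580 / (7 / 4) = -2320 / 7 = -331.43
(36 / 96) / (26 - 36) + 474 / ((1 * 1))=37917 / 80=473.96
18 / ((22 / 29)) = 261 / 11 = 23.73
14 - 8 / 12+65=235 / 3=78.33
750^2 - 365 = 562135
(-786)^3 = -485587656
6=6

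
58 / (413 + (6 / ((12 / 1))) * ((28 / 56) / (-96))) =22272 / 158591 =0.14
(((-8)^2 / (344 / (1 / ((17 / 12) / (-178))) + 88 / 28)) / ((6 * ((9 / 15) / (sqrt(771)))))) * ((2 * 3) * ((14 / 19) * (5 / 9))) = 13955200 * sqrt(771) / 129447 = 2993.44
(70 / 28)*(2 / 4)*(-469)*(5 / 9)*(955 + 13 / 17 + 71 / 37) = -7062940675 / 22644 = -311912.24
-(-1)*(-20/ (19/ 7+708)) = -28/ 995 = -0.03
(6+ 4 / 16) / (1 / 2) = 25 / 2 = 12.50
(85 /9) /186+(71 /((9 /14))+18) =215101 /1674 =128.50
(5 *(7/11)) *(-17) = -595/11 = -54.09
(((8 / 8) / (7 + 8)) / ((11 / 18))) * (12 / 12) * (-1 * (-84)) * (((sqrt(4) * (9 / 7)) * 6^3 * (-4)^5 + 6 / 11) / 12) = -52553268 / 121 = -434324.53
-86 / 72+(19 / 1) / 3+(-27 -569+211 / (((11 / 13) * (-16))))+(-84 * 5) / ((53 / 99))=-116775103 / 83952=-1390.97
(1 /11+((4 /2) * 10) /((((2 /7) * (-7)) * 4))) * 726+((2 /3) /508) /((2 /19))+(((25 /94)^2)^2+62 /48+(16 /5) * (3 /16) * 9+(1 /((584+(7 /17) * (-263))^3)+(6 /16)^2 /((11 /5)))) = -2010040791671797436426679747 /1153719267378021766262720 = -1742.23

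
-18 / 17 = -1.06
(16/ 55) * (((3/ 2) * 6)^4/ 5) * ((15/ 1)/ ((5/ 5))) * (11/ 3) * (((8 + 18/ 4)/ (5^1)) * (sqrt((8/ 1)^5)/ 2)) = 3359232 * sqrt(2) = 4750671.45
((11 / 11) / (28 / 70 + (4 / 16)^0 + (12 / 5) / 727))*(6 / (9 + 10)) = 21810 / 96919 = 0.23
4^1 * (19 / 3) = 76 / 3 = 25.33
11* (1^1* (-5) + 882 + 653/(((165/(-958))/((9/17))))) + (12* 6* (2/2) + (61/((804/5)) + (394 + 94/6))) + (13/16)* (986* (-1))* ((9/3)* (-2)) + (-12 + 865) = -107469542/17085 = -6290.29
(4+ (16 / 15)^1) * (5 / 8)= 19 / 6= 3.17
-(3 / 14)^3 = -27 / 2744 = -0.01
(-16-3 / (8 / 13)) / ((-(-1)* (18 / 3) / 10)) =-835 / 24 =-34.79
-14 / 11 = -1.27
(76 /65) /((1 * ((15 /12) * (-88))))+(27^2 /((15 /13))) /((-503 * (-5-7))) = 676439 /7192900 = 0.09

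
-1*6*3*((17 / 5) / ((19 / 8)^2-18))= 19584 / 3955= 4.95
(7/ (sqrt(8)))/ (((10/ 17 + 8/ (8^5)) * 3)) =121856 * sqrt(2)/ 122931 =1.40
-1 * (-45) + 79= 124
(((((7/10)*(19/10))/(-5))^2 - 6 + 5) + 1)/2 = 17689/500000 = 0.04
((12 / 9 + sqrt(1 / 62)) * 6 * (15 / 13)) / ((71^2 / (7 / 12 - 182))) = -21770 / 65533 - 32655 * sqrt(62) / 8126092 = -0.36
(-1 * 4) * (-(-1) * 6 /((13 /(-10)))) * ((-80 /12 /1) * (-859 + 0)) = 1374400 /13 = 105723.08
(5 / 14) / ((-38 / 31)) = -155 / 532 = -0.29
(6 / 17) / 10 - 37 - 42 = -6712 / 85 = -78.96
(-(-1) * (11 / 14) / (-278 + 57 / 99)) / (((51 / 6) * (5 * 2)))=-363 / 10894450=-0.00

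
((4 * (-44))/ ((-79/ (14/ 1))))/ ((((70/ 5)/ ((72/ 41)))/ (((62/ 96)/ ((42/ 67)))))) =91388/ 22673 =4.03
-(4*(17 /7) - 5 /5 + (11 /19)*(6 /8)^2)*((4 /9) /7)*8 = -38474 /8379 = -4.59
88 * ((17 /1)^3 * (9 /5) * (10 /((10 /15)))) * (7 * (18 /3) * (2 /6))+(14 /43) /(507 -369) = 484885036951 /2967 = 163426032.00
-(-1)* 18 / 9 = 2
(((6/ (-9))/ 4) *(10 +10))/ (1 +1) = -5/ 3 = -1.67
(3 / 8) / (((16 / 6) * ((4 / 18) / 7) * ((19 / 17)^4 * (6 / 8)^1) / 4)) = 15785469 / 1042568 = 15.14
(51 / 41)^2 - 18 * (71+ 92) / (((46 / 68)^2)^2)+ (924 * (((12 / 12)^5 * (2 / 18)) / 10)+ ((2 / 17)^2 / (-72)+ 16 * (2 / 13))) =-2226304059224955107 / 159060653351730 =-13996.57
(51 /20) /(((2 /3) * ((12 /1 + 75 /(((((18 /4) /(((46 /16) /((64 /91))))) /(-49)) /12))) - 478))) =-408 /4322915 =-0.00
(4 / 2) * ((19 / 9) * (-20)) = -760 / 9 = -84.44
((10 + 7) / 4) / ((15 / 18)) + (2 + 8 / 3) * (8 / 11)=2803 / 330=8.49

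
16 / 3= 5.33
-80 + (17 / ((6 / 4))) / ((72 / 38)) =-3997 / 54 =-74.02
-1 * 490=-490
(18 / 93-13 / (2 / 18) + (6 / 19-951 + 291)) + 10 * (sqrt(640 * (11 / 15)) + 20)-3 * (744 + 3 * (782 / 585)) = -107983663 / 38285 + 80 * sqrt(66) / 3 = -2603.88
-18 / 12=-3 / 2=-1.50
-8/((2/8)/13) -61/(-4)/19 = -31555/76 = -415.20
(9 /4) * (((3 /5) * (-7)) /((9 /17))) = -357 /20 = -17.85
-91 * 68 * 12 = -74256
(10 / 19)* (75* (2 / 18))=250 / 57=4.39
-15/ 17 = -0.88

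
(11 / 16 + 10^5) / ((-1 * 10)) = -10000.07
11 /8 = 1.38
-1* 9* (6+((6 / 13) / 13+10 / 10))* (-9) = 96309 / 169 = 569.88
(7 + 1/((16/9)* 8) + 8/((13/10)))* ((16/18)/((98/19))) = 46455/20384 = 2.28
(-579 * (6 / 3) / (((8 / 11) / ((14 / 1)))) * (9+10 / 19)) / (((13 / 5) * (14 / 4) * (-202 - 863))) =21.91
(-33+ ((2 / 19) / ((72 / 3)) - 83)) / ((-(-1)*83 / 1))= -26447 / 18924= -1.40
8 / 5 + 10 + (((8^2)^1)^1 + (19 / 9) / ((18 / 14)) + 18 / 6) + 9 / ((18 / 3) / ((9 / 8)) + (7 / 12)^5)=44581412318 / 544283955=81.91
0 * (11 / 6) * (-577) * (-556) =0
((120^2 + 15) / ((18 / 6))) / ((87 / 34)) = 163370 / 87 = 1877.82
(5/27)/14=5/378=0.01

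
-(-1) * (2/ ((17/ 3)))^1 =6/ 17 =0.35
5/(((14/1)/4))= 10/7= 1.43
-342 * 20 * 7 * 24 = -1149120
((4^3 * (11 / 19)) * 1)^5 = 172927194497024 / 2476099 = 69838562.39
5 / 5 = 1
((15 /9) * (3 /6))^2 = 25 /36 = 0.69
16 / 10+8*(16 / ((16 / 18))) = 728 / 5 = 145.60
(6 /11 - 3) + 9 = 72 /11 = 6.55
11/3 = 3.67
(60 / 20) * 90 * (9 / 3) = 810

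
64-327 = -263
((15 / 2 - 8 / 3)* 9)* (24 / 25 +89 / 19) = 233247 / 950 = 245.52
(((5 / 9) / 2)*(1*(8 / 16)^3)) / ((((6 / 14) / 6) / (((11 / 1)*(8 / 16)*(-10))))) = -1925 / 72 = -26.74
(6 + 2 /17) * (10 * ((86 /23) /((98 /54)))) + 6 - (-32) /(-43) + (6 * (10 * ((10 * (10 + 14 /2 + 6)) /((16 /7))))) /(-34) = -152487479 /3295348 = -46.27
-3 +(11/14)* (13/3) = 17/42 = 0.40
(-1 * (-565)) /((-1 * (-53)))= 565 /53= 10.66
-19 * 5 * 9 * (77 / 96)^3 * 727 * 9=-94591354935 / 32768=-2886699.06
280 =280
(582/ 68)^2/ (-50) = -1.47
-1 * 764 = -764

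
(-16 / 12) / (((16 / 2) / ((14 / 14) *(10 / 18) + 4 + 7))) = -52 / 27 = -1.93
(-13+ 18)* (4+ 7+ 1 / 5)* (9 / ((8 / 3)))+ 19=208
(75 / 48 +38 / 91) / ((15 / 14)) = 961 / 520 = 1.85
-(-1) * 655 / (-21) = -31.19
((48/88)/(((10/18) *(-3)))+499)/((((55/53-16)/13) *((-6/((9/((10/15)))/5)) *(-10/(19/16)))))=-23.15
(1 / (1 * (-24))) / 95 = -1 / 2280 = -0.00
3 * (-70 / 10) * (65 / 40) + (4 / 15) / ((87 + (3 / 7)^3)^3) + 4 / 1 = -3010071040396883 / 99919371975120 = -30.12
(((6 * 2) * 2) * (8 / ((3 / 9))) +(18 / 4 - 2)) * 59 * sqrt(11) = 68263 * sqrt(11) / 2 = 113201.38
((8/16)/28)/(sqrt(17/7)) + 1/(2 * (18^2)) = 1/648 + sqrt(119)/952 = 0.01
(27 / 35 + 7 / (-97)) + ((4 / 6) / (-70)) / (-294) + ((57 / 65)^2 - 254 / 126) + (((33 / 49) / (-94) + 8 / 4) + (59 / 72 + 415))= 198488141060011 / 475688795400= 417.26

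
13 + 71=84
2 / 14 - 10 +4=-41 / 7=-5.86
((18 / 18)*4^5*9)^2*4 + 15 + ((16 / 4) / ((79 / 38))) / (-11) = 295232877139 / 869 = 339738638.83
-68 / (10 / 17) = -578 / 5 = -115.60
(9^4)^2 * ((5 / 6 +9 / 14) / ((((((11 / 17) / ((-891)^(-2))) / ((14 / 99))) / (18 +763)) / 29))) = 396209.77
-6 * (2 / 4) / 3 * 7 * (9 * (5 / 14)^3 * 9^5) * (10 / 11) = -332150625 / 2156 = -154058.73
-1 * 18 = -18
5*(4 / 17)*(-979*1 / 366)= -9790 / 3111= -3.15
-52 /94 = -26 /47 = -0.55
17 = 17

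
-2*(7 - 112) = 210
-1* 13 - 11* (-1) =-2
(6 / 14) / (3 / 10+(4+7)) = 30 / 791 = 0.04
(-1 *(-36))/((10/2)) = 36/5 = 7.20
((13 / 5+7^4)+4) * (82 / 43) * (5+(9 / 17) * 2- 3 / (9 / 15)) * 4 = 71072352 / 3655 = 19445.24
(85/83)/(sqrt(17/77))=5 *sqrt(1309)/83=2.18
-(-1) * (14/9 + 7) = 8.56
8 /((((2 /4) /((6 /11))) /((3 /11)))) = 288 /121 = 2.38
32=32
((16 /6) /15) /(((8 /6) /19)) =38 /15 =2.53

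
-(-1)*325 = 325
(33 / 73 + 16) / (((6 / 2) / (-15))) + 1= -5932 / 73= -81.26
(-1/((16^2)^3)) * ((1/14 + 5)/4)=-71/939524096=-0.00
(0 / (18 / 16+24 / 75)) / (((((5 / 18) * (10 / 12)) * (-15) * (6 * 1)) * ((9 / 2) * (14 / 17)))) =0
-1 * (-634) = 634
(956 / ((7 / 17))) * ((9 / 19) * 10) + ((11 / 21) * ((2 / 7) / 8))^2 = 72244692859 / 6569136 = 10997.59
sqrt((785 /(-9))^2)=785 /9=87.22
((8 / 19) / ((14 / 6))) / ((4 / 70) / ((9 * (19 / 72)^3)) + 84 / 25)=18050 / 370651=0.05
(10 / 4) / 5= 1 / 2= 0.50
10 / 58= 5 / 29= 0.17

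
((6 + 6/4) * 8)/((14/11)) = 330/7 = 47.14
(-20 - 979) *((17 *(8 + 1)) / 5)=-152847 / 5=-30569.40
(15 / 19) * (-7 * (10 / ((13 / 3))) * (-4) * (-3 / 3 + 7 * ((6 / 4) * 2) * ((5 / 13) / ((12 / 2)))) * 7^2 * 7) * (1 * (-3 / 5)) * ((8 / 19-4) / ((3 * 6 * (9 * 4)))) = 1224510 / 61009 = 20.07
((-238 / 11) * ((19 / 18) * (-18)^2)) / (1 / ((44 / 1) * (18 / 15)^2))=-11721024 / 25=-468840.96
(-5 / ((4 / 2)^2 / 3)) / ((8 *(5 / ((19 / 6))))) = -19 / 64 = -0.30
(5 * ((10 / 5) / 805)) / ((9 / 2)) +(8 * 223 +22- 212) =2309710 / 1449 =1594.00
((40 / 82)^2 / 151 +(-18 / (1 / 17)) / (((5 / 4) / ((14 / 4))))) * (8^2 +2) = -71769060264 / 1269155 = -56548.70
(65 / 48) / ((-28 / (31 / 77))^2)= 62465 / 223120128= 0.00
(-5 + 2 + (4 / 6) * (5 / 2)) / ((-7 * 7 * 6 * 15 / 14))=4 / 945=0.00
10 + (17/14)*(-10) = -15/7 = -2.14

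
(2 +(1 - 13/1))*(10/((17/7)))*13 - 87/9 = -27793/51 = -544.96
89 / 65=1.37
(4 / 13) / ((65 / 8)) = 32 / 845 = 0.04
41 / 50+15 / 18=124 / 75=1.65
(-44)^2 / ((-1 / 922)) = -1784992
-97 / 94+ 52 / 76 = -621 / 1786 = -0.35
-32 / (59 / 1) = -32 / 59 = -0.54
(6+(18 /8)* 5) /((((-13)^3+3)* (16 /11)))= -759 /140416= -0.01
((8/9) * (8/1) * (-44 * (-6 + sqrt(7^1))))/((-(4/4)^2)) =-5632/3 + 2816 * sqrt(7)/9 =-1049.51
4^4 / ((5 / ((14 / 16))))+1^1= 229 / 5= 45.80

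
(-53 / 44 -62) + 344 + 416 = 30659 / 44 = 696.80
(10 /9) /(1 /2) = 2.22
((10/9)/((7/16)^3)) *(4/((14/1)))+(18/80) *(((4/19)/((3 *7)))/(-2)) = 31120339/8211420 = 3.79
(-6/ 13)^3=-216/ 2197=-0.10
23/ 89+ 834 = 74249/ 89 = 834.26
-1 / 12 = -0.08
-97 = -97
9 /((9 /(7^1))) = 7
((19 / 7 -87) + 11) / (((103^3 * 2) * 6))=-171 / 30596356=-0.00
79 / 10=7.90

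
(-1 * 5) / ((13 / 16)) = -80 / 13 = -6.15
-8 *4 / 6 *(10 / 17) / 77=-160 / 3927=-0.04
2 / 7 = 0.29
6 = 6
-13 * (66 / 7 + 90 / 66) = -10803 / 77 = -140.30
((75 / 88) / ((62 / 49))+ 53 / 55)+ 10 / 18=538367 / 245520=2.19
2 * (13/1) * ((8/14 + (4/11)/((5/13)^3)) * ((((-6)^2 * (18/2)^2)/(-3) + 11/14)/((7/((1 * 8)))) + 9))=-93998115952/471625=-199306.90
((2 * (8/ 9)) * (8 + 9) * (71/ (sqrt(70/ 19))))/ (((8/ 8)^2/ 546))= 251056 * sqrt(1330)/ 15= 610386.85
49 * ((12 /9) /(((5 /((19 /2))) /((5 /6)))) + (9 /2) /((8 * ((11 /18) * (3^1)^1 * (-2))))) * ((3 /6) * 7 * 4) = 1063643 /792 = 1342.98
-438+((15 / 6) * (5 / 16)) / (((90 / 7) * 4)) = -1009117 / 2304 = -437.98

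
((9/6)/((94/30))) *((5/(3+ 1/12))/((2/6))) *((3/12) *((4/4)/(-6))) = -675/6956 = -0.10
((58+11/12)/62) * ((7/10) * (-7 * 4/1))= -34643/1860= -18.63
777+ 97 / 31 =24184 / 31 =780.13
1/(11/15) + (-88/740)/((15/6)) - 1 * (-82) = 847741/10175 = 83.32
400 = 400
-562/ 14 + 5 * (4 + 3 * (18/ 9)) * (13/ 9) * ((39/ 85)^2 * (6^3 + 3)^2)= 1475103229/ 2023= 729166.20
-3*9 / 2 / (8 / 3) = -81 / 16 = -5.06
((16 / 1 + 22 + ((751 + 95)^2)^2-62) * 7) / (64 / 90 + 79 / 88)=14199553163759040 / 6371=2228779338213.63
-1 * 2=-2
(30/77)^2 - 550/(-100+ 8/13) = 21777575/3830134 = 5.69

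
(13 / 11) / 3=13 / 33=0.39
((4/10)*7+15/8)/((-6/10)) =-187/24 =-7.79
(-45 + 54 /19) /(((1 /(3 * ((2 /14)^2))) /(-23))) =55269 /931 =59.37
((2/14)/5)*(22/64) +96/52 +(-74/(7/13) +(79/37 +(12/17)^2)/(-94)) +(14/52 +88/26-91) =-17927452577/80411360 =-222.95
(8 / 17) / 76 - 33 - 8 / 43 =-460835 / 13889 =-33.18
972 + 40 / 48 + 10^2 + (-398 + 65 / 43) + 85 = 196427 / 258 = 761.34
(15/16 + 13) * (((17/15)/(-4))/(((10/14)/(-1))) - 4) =-241063/4800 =-50.22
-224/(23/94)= -915.48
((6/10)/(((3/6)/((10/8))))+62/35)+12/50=1229/350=3.51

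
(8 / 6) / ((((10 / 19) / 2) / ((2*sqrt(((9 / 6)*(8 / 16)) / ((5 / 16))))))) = 304*sqrt(15) / 75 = 15.70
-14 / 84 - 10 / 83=-143 / 498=-0.29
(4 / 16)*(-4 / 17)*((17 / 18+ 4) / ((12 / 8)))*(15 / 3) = -445 / 459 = -0.97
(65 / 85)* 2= 26 / 17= 1.53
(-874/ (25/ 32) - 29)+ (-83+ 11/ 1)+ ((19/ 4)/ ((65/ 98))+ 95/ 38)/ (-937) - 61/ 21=-1222.64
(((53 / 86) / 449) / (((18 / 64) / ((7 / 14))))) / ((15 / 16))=6784 / 2606445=0.00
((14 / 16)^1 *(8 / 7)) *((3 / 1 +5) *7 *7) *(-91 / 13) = -2744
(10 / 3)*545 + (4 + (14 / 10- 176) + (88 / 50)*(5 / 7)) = 172969 / 105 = 1647.32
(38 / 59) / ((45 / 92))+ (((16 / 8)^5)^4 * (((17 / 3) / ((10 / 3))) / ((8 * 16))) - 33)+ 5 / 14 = 516479897 / 37170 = 13895.07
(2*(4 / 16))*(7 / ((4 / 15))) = 105 / 8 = 13.12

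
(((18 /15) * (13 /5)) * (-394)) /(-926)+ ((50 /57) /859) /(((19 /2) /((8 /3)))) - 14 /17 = 276935662252 /549177576525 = 0.50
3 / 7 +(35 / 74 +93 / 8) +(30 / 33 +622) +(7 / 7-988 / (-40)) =75343017 / 113960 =661.14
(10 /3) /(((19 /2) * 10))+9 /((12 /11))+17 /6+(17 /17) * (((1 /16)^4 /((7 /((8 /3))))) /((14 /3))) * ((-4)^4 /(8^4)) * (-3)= 2713518023 /244056064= 11.12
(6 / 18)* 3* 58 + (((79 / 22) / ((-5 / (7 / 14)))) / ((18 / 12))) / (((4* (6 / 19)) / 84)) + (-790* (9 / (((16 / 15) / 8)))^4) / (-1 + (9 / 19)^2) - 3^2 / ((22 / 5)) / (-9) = 1562979609399251 / 73920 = 21144204672.61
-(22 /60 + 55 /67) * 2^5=-38192 /1005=-38.00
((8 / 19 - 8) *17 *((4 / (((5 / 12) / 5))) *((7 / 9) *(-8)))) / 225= 243712 / 1425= 171.03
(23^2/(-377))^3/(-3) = 0.92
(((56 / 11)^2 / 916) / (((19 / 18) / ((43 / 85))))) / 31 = 606816 / 1387251085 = 0.00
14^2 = 196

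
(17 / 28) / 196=17 / 5488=0.00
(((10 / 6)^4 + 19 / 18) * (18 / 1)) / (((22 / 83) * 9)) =117943 / 1782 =66.19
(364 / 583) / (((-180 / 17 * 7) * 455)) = -17 / 918225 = -0.00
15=15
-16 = -16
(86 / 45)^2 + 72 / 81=9196 / 2025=4.54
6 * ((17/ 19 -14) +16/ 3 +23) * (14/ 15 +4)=128464/ 285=450.75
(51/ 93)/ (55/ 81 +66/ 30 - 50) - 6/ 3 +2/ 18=-10119233/ 5324436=-1.90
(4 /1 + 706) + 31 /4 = 2871 /4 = 717.75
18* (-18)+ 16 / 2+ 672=356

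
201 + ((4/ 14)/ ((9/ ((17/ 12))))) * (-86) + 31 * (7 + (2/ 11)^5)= 12605810309/ 30438639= 414.14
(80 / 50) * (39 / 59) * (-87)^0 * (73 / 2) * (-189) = -2152332 / 295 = -7296.04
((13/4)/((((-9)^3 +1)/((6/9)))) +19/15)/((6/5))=2123/2016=1.05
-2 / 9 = -0.22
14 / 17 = 0.82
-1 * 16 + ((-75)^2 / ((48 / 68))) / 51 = 561 / 4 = 140.25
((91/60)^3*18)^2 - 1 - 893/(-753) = 142541902262291/36144000000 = 3943.72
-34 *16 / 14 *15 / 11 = -4080 / 77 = -52.99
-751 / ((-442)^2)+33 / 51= 125661 / 195364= 0.64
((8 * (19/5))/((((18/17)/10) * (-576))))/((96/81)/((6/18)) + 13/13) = -323/2952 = -0.11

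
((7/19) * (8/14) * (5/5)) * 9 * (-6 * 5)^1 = -1080/19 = -56.84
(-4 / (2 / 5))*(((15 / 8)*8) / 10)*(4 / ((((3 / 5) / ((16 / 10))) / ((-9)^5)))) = 9447840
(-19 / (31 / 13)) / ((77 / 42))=-1482 / 341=-4.35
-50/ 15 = -10/ 3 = -3.33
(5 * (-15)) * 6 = -450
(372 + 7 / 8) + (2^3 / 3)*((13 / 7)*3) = 21713 / 56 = 387.73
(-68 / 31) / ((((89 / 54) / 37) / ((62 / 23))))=-271728 / 2047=-132.74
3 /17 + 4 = 71 /17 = 4.18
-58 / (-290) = 1 / 5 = 0.20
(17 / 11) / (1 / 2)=34 / 11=3.09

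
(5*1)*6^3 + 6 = 1086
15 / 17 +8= 151 / 17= 8.88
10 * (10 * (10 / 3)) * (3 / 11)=1000 / 11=90.91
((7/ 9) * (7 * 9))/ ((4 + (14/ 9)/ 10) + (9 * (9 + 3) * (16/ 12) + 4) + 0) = 2205/ 6847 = 0.32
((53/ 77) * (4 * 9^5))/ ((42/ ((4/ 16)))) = 1043199/ 1078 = 967.72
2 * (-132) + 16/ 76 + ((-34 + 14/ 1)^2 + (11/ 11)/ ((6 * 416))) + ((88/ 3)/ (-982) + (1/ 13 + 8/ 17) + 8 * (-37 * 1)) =-21015766165/ 131949376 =-159.27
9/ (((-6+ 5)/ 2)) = -18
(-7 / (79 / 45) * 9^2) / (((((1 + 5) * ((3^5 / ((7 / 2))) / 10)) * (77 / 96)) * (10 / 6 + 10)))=-720 / 869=-0.83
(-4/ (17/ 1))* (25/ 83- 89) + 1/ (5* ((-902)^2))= 119795054371/ 5739976220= 20.87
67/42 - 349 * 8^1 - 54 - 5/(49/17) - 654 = -1029041/294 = -3500.14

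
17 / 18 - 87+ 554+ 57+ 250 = 13949 / 18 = 774.94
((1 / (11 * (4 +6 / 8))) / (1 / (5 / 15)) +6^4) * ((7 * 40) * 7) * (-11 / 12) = -398172040 / 171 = -2328491.46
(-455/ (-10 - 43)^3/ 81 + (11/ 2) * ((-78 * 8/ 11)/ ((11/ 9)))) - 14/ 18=-33964942652/ 132649407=-256.05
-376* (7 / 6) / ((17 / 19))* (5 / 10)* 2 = -25004 / 51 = -490.27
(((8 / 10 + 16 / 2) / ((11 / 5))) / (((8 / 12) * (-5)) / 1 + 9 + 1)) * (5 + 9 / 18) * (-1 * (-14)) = 231 / 5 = 46.20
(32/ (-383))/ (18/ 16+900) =-256/ 2761047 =-0.00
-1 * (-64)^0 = -1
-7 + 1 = -6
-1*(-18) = 18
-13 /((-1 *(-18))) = -13 /18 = -0.72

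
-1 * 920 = -920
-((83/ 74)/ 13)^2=-6889/ 925444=-0.01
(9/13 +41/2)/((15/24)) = 2204/65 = 33.91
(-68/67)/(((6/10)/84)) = -9520/67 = -142.09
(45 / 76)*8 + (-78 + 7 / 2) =-2651 / 38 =-69.76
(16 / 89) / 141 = 16 / 12549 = 0.00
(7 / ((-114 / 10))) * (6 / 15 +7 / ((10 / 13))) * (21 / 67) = -245 / 134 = -1.83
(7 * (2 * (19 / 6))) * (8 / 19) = 18.67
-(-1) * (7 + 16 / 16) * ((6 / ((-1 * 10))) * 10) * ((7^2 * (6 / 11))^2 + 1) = -4154736 / 121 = -34336.66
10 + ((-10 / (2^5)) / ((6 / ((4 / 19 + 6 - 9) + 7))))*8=8.25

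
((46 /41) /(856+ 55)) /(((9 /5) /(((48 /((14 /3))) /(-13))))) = -1840 /3398941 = -0.00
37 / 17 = 2.18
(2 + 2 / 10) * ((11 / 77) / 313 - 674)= -16244063 / 10955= -1482.80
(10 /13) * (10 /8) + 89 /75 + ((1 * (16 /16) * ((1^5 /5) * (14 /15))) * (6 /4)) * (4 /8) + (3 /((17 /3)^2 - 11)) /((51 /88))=797833 /314925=2.53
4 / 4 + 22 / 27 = 49 / 27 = 1.81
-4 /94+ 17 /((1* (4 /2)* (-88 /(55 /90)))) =-1375 /13536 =-0.10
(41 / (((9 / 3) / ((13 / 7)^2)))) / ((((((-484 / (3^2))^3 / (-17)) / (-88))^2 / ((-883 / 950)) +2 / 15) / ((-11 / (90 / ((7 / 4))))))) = 382836278008899 / 441553653378937232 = 0.00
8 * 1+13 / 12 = 109 / 12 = 9.08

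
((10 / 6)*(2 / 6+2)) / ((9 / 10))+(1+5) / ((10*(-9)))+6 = 4153 / 405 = 10.25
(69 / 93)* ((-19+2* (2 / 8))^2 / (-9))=-31487 / 1116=-28.21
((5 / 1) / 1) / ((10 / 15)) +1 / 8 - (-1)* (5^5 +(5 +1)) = 25109 / 8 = 3138.62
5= 5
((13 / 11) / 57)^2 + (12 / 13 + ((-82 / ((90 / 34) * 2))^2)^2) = 134021355292504918 / 2328552208125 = 57555.66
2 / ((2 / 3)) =3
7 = 7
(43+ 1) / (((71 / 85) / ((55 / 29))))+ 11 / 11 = 207759 / 2059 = 100.90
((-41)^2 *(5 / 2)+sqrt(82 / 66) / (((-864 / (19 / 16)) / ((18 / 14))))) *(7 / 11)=58835 / 22 - 19 *sqrt(1353) / 557568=2674.32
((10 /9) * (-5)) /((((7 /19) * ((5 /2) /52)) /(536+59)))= -1679600 /9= -186622.22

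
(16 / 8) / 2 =1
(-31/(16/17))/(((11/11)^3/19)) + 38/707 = -7078583/11312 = -625.76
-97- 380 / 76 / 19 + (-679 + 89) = -13058 / 19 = -687.26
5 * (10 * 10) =500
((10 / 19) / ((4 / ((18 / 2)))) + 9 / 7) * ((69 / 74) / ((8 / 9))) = 407997 / 157472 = 2.59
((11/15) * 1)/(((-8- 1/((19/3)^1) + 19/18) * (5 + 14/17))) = -0.02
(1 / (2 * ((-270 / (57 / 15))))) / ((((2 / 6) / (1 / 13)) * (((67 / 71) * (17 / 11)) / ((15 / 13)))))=-14839 / 11549460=-0.00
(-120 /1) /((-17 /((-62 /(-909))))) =2480 /5151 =0.48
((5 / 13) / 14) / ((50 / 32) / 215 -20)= -344 / 250341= -0.00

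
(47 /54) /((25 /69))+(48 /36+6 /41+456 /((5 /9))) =15215381 /18450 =824.68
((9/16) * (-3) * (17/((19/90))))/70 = -4131/2128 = -1.94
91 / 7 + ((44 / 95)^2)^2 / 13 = 13768903721 / 1058858125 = 13.00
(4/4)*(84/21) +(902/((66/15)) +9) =218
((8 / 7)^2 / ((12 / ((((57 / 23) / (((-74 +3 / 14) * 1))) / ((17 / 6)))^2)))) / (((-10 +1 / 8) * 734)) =-9980928 / 4729849405427137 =-0.00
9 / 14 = 0.64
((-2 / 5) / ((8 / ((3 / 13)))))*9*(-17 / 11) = 459 / 2860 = 0.16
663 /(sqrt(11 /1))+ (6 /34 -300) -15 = -5352 /17+ 663 * sqrt(11) /11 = -114.92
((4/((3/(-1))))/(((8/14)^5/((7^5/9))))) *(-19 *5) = 26835148655/6912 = 3882399.98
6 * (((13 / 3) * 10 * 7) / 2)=910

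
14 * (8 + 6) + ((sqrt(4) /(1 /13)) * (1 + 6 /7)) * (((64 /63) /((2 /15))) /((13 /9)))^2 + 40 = 541748 /343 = 1579.44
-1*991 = -991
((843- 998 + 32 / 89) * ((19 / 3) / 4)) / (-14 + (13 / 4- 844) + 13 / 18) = 784491 / 2736305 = 0.29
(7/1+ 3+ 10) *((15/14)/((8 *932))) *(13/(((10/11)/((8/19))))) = 2145/123956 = 0.02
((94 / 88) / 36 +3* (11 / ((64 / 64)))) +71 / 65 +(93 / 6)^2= 274.37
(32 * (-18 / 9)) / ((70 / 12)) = -384 / 35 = -10.97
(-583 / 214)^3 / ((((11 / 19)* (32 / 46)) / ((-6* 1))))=23616507387 / 78402752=301.22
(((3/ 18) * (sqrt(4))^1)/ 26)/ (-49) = -1/ 3822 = -0.00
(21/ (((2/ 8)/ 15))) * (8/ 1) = 10080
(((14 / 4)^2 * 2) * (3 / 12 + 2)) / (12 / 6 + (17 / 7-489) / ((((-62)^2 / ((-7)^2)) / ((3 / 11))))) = 178.72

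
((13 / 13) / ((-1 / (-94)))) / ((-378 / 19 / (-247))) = 220571 / 189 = 1167.04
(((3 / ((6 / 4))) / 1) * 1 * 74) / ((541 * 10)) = 74 / 2705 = 0.03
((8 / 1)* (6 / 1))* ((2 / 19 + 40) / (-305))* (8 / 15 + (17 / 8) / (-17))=-74676 / 28975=-2.58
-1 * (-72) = 72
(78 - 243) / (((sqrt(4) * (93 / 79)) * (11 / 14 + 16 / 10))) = -152075 / 5177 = -29.38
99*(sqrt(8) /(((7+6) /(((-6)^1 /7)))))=-1188*sqrt(2) /91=-18.46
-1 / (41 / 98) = -98 / 41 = -2.39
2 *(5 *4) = 40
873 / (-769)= -873 / 769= -1.14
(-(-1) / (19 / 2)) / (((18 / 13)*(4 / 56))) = 182 / 171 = 1.06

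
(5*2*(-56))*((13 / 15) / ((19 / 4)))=-5824 / 57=-102.18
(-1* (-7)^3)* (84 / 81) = 355.70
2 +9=11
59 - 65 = -6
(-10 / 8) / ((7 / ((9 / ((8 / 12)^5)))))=-10935 / 896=-12.20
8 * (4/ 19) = 32/ 19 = 1.68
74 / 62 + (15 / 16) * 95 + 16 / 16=91.26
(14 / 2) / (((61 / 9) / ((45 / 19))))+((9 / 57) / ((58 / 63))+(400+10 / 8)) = 403.87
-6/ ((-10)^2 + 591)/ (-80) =0.00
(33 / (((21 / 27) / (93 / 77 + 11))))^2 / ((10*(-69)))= -388.81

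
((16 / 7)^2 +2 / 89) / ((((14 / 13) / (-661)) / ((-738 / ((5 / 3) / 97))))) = 21113398666854 / 152635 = 138326063.27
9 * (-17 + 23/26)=-3771/26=-145.04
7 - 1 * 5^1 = 2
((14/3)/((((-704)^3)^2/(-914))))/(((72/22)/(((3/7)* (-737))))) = 30619/9055096730025984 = 0.00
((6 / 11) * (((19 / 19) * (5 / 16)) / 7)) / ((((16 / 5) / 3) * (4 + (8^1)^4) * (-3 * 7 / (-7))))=3 / 1616384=0.00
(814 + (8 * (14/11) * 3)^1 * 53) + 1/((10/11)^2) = 2677531/1100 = 2434.12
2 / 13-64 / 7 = -8.99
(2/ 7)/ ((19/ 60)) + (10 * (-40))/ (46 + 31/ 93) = -142920/ 18487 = -7.73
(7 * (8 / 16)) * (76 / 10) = 133 / 5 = 26.60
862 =862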